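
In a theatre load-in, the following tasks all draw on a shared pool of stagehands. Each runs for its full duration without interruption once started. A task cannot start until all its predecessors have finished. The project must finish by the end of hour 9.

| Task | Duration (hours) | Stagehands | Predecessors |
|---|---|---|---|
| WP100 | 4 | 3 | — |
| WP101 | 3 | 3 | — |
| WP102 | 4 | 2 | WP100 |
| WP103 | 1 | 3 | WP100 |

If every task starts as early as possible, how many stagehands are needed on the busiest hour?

6

Early-start schedule: WP100@1, WP101@1, WP102@5, WP103@5.
Load per hour: hour 1: 6, hour 2: 6, hour 3: 6, hour 4: 3, hour 5: 5, hour 6: 2, hour 7: 2, hour 8: 2, hour 9: 0.
Peak is 6.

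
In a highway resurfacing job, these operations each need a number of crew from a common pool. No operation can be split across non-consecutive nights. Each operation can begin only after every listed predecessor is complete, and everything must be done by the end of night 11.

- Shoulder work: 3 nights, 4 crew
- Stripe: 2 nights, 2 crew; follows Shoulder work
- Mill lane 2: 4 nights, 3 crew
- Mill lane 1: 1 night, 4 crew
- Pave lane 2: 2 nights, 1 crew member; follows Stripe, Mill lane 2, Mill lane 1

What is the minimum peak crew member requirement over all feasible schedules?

5

Early-start (Shoulder work@1, Stripe@4, Mill lane 2@1, Mill lane 1@1, Pave lane 2@6) gives peak 11: n1:11  n2:7  n3:7  n4:5  n5:2  n6:1  n7:1  n8:0  n9:0  n10:0  n11:0.
Shift Mill lane 2→4, Mill lane 1→8, Pave lane 2→9.
Schedule Shoulder work@1, Stripe@4, Mill lane 2@4, Mill lane 1@8, Pave lane 2@9: n1:4  n2:4  n3:4  n4:5  n5:5  n6:3  n7:3  n8:4  n9:1  n10:1  n11:0 — peak 5.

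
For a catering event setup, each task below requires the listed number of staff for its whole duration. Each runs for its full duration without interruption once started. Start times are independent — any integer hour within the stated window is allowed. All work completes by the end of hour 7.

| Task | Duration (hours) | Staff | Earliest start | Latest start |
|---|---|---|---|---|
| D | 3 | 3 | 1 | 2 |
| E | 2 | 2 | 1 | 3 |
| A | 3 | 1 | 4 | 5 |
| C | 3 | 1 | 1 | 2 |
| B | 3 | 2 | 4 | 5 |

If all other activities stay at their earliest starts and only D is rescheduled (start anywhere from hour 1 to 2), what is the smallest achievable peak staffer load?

D@1: h1:6  h2:6  h3:4  h4:3  h5:3  h6:3  h7:0 → peak 6
D@2: h1:3  h2:6  h3:4  h4:6  h5:3  h6:3  h7:0 → peak 6
Best is D@1, peak 6.

6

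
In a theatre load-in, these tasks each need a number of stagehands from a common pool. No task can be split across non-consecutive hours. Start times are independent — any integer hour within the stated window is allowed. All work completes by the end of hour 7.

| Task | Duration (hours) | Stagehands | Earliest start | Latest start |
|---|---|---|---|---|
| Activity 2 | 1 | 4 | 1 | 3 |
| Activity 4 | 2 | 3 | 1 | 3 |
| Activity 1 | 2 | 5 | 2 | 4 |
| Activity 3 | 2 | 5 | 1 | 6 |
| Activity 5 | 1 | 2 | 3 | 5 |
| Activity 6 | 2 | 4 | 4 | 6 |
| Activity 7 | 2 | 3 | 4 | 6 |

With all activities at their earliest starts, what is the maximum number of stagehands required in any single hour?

13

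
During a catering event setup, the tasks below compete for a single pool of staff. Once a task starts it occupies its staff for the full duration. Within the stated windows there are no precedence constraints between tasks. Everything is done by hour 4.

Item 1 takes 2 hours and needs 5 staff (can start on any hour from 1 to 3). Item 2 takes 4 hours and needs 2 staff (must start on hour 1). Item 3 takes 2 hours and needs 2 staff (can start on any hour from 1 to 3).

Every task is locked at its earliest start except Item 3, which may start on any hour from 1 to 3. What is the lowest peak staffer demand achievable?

Item 3@1: h1:9  h2:9  h3:2  h4:2 → peak 9
Item 3@2: h1:7  h2:9  h3:4  h4:2 → peak 9
Item 3@3: h1:7  h2:7  h3:4  h4:4 → peak 7
Best is Item 3@3, peak 7.

7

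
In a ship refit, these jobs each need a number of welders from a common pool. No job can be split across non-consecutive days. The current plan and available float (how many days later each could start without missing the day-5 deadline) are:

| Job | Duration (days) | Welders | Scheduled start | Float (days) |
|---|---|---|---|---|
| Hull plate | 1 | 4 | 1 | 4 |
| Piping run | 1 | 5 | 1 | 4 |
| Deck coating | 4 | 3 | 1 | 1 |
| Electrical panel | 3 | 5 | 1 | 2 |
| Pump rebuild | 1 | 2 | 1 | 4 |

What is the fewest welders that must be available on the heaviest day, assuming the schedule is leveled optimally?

8

Early-start (Hull plate@1, Piping run@1, Deck coating@1, Electrical panel@1, Pump rebuild@1) gives peak 19: d1:19  d2:8  d3:8  d4:3  d5:0.
Shift Piping run→2, Electrical panel→3, Pump rebuild→5.
Schedule Hull plate@1, Piping run@2, Deck coating@1, Electrical panel@3, Pump rebuild@5: d1:7  d2:8  d3:8  d4:8  d5:7 — peak 8.
Total welder-days = 38 over 5 days ⇒ peak ≥ ⌈38/5⌉ = 8, so 8 is optimal.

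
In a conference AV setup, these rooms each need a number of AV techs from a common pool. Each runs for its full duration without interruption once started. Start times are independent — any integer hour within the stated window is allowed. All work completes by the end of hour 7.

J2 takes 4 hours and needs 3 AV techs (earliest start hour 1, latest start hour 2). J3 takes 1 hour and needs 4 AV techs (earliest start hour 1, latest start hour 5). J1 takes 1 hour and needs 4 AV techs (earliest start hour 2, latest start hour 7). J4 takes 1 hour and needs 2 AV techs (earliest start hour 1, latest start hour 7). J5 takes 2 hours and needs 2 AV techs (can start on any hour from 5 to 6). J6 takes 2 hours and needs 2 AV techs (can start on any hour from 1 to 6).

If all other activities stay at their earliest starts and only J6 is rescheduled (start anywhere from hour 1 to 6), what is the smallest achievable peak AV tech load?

J6@1: h1:11  h2:9  h3:3  h4:3  h5:2  h6:2  h7:0 → peak 11
J6@2: h1:9  h2:9  h3:5  h4:3  h5:2  h6:2  h7:0 → peak 9
J6@3: h1:9  h2:7  h3:5  h4:5  h5:2  h6:2  h7:0 → peak 9
J6@4: h1:9  h2:7  h3:3  h4:5  h5:4  h6:2  h7:0 → peak 9
J6@5: h1:9  h2:7  h3:3  h4:3  h5:4  h6:4  h7:0 → peak 9
J6@6: h1:9  h2:7  h3:3  h4:3  h5:2  h6:4  h7:2 → peak 9
Best is J6@2, peak 9.

9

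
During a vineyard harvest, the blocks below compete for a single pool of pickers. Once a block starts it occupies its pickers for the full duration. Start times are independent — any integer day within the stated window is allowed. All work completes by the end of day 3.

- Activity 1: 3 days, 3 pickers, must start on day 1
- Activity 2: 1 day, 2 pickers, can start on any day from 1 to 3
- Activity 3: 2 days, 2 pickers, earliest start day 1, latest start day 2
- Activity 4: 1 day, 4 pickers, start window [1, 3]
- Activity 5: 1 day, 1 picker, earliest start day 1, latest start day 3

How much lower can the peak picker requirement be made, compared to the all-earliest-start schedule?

5

Early-start peak: d1:12  d2:5  d3:3 ⇒ 12.
Leveled (Activity 1@1, Activity 2@1, Activity 3@1, Activity 4@3, Activity 5@2): d1:7  d2:6  d3:7 ⇒ 7.
Reduction 12 − 7 = 5.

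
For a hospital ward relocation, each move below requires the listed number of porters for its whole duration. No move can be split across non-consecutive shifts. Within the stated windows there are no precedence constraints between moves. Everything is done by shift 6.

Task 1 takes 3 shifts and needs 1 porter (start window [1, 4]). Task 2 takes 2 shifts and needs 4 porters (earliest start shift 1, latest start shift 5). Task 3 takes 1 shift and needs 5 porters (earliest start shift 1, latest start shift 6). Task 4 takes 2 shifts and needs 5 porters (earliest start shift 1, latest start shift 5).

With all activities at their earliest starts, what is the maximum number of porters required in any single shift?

15

Early-start schedule: Task 1@1, Task 2@1, Task 3@1, Task 4@1.
Load per shift: shift 1: 15, shift 2: 10, shift 3: 1, shift 4: 0, shift 5: 0, shift 6: 0.
Peak is 15.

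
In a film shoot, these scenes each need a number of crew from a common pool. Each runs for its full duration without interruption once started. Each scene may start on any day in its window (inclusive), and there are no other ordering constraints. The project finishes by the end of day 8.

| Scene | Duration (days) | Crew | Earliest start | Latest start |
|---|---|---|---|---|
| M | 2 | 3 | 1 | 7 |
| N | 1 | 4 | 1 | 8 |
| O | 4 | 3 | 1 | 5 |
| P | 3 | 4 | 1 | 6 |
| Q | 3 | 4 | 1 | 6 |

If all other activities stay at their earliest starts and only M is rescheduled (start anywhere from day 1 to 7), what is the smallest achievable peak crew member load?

M@1: d1:18  d2:14  d3:11  d4:3  d5:0  d6:0  d7:0  d8:0 → peak 18
M@2: d1:15  d2:14  d3:14  d4:3  d5:0  d6:0  d7:0  d8:0 → peak 15
M@3: d1:15  d2:11  d3:14  d4:6  d5:0  d6:0  d7:0  d8:0 → peak 15
M@4: d1:15  d2:11  d3:11  d4:6  d5:3  d6:0  d7:0  d8:0 → peak 15
M@5: d1:15  d2:11  d3:11  d4:3  d5:3  d6:3  d7:0  d8:0 → peak 15
M@6: d1:15  d2:11  d3:11  d4:3  d5:0  d6:3  d7:3  d8:0 → peak 15
M@7: d1:15  d2:11  d3:11  d4:3  d5:0  d6:0  d7:3  d8:3 → peak 15
Best is M@2, peak 15.

15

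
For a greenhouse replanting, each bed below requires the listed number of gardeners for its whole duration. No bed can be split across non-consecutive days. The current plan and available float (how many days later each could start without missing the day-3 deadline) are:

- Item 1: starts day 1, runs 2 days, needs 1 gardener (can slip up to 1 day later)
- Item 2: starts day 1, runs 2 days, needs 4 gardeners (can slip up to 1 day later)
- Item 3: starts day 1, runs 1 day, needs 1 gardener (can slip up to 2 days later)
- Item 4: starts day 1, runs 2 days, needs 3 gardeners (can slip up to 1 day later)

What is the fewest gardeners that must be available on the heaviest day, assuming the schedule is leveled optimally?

Early-start (Item 1@1, Item 2@1, Item 3@1, Item 4@1) gives peak 9: d1:9  d2:8  d3:0.
Shift Item 4→2.
Schedule Item 1@1, Item 2@1, Item 3@1, Item 4@2: d1:6  d2:8  d3:3 — peak 8.
No arrangement of the 24 feasible schedules does better.

8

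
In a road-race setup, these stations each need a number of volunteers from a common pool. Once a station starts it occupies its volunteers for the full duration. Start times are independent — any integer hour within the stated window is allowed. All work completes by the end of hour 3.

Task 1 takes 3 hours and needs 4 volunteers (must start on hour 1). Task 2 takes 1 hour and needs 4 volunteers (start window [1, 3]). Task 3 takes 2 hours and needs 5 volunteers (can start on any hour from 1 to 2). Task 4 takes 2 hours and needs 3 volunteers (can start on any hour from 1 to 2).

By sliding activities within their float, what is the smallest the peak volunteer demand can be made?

Early-start (Task 1@1, Task 2@1, Task 3@1, Task 4@1) gives peak 16: h1:16  h2:12  h3:4.
Shift Task 3→2.
Schedule Task 1@1, Task 2@1, Task 3@2, Task 4@1: h1:11  h2:12  h3:9 — peak 12.
No arrangement of the 12 feasible schedules does better.

12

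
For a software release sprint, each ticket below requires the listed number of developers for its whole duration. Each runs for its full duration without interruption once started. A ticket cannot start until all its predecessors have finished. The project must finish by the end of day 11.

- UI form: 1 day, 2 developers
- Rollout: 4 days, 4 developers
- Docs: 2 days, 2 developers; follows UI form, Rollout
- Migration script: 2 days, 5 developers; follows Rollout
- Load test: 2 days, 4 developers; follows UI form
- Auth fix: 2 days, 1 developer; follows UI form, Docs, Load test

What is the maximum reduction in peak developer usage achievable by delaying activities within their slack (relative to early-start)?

2

Early-start peak: d1:6  d2:8  d3:8  d4:4  d5:7  d6:7  d7:1  d8:1  d9:0  d10:0  d11:0 ⇒ 8.
Leveled (UI form@1, Rollout@1, Docs@5, Migration script@7, Load test@5, Auth fix@7): d1:6  d2:4  d3:4  d4:4  d5:6  d6:6  d7:6  d8:6  d9:0  d10:0  d11:0 ⇒ 6.
Reduction 8 − 6 = 2.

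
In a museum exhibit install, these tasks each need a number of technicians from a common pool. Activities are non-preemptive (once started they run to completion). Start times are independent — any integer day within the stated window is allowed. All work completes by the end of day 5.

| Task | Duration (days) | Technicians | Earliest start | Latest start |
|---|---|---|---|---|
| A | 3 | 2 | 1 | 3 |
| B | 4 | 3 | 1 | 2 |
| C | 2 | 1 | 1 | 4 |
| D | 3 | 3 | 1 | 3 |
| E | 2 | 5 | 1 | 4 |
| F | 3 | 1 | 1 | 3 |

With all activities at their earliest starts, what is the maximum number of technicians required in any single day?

15

Early-start schedule: A@1, B@1, C@1, D@1, E@1, F@1.
Load per day: day 1: 15, day 2: 15, day 3: 9, day 4: 3, day 5: 0.
Peak is 15.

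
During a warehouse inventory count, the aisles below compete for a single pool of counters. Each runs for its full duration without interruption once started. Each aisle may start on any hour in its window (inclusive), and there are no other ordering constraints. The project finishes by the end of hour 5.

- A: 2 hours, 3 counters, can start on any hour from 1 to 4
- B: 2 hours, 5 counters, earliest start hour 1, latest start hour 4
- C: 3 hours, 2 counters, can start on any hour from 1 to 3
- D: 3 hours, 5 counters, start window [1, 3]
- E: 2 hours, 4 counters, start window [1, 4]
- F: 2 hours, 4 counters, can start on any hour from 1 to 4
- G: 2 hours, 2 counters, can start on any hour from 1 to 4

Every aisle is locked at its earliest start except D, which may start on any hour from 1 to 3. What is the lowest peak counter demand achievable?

D@1: h1:25  h2:25  h3:7  h4:0  h5:0 → peak 25
D@2: h1:20  h2:25  h3:7  h4:5  h5:0 → peak 25
D@3: h1:20  h2:20  h3:7  h4:5  h5:5 → peak 20
Best is D@3, peak 20.

20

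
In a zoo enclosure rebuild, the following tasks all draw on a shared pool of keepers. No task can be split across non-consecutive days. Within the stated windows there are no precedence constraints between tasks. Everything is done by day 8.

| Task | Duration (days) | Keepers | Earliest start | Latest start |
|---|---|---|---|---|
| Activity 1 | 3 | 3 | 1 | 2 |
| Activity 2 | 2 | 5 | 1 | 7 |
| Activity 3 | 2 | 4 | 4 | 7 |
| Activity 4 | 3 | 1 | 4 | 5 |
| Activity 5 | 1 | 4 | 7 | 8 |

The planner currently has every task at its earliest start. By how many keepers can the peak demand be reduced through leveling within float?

2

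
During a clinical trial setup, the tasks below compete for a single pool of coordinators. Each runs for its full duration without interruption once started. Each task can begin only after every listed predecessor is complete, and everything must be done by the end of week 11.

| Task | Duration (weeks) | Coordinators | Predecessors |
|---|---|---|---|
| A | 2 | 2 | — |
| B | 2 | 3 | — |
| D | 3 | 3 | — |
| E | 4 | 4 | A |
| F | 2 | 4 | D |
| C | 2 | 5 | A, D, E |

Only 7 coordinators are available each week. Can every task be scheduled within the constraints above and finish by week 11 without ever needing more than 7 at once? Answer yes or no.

Schedule A@3, B@1, D@1, E@6, F@4, C@10: w1:6  w2:6  w3:5  w4:6  w5:4  w6:4  w7:4  w8:4  w9:4  w10:5  w11:5 — peak 6 ≤ 7.

yes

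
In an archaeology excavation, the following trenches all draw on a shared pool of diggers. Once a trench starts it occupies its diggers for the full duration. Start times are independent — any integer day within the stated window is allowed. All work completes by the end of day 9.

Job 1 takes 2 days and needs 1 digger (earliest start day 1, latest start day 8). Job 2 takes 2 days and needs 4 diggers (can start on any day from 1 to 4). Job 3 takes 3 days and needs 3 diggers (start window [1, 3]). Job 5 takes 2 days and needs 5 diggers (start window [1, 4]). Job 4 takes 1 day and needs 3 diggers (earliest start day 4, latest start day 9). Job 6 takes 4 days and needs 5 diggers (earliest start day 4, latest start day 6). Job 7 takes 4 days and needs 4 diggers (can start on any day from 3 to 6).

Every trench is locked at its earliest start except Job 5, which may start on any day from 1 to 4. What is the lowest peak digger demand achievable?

Job 5@1: d1:13  d2:13  d3:7  d4:12  d5:9  d6:9  d7:5  d8:0  d9:0 → peak 13
Job 5@2: d1:8  d2:13  d3:12  d4:12  d5:9  d6:9  d7:5  d8:0  d9:0 → peak 13
Job 5@3: d1:8  d2:8  d3:12  d4:17  d5:9  d6:9  d7:5  d8:0  d9:0 → peak 17
Job 5@4: d1:8  d2:8  d3:7  d4:17  d5:14  d6:9  d7:5  d8:0  d9:0 → peak 17
Best is Job 5@1, peak 13.

13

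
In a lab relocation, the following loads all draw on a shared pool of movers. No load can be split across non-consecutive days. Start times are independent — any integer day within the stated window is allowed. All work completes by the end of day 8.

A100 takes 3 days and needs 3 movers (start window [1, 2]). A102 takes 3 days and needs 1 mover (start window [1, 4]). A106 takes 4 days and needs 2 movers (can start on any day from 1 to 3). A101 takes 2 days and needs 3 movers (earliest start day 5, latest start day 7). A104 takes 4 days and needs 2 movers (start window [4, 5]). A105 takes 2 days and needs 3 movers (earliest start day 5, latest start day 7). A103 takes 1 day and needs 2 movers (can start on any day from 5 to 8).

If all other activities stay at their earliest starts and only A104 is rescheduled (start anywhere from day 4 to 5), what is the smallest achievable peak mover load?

10

A104@4: d1:6  d2:6  d3:6  d4:4  d5:10  d6:8  d7:2  d8:0 → peak 10
A104@5: d1:6  d2:6  d3:6  d4:2  d5:10  d6:8  d7:2  d8:2 → peak 10
Best is A104@4, peak 10.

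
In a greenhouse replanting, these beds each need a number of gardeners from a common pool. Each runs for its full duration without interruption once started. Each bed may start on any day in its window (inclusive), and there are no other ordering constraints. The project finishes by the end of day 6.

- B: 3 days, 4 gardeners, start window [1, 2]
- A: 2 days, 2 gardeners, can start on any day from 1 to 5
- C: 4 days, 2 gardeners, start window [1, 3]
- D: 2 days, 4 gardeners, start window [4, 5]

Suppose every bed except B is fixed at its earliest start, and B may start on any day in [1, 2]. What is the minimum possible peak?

8

B@1: d1:8  d2:8  d3:6  d4:6  d5:4  d6:0 → peak 8
B@2: d1:4  d2:8  d3:6  d4:10  d5:4  d6:0 → peak 10
Best is B@1, peak 8.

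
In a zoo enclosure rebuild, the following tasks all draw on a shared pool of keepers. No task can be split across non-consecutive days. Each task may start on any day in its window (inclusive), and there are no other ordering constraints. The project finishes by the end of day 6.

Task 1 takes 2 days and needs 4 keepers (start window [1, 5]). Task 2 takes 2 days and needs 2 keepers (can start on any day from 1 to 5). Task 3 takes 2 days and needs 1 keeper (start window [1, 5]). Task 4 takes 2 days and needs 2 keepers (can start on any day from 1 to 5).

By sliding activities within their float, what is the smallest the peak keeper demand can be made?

Early-start (Task 1@1, Task 2@1, Task 3@1, Task 4@1) gives peak 9: d1:9  d2:9  d3:0  d4:0  d5:0  d6:0.
Shift Task 2→3, Task 3→3, Task 4→5.
Schedule Task 1@1, Task 2@3, Task 3@3, Task 4@5: d1:4  d2:4  d3:3  d4:3  d5:2  d6:2 — peak 4.

4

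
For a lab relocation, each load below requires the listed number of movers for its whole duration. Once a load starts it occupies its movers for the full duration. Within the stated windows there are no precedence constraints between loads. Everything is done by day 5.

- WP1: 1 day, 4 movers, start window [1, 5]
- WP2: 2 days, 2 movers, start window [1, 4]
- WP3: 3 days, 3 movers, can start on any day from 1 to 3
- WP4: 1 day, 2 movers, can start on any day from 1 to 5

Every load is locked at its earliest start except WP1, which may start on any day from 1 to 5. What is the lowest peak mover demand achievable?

7

WP1@1: d1:11  d2:5  d3:3  d4:0  d5:0 → peak 11
WP1@2: d1:7  d2:9  d3:3  d4:0  d5:0 → peak 9
WP1@3: d1:7  d2:5  d3:7  d4:0  d5:0 → peak 7
WP1@4: d1:7  d2:5  d3:3  d4:4  d5:0 → peak 7
WP1@5: d1:7  d2:5  d3:3  d4:0  d5:4 → peak 7
Best is WP1@3, peak 7.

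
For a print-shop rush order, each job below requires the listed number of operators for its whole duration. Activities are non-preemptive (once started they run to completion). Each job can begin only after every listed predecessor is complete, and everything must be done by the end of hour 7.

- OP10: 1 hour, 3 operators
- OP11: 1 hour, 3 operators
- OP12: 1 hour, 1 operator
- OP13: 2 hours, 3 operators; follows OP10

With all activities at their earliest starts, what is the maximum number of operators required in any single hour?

7

Early-start schedule: OP10@1, OP11@1, OP12@1, OP13@2.
Load per hour: hour 1: 7, hour 2: 3, hour 3: 3, hour 4: 0, hour 5: 0, hour 6: 0, hour 7: 0.
Peak is 7.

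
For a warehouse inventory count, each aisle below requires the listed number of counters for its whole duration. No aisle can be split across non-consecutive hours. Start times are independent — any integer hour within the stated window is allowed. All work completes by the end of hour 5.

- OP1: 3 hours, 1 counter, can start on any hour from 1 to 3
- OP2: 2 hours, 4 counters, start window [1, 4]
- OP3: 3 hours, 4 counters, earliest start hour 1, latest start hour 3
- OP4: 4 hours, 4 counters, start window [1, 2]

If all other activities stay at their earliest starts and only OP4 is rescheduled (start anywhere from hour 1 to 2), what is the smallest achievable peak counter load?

13

OP4@1: h1:13  h2:13  h3:9  h4:4  h5:0 → peak 13
OP4@2: h1:9  h2:13  h3:9  h4:4  h5:4 → peak 13
Best is OP4@1, peak 13.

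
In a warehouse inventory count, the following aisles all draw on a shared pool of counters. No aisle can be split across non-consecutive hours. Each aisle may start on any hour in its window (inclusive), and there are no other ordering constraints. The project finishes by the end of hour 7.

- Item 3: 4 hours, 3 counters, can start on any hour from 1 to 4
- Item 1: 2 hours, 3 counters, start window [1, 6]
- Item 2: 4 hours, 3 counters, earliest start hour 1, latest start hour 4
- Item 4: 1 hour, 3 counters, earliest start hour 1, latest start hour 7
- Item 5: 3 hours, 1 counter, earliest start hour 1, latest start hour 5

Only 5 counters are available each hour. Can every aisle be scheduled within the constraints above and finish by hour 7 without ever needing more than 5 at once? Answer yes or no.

no

Total counter-hours = 36; over 7 hours the average is 36/7 > 5, so some hour must exceed 5.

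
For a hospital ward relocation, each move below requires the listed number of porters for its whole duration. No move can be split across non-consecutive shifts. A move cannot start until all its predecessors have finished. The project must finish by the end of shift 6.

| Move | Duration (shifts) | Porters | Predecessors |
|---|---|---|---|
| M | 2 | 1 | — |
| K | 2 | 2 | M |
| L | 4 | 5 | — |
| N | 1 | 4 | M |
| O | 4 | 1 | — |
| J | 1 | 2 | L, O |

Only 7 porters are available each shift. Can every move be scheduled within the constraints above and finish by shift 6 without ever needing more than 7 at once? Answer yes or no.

Schedule M@1, K@5, L@1, N@5, O@1, J@6: s1:7  s2:7  s3:6  s4:6  s5:6  s6:4 — peak 7 ≤ 7.

yes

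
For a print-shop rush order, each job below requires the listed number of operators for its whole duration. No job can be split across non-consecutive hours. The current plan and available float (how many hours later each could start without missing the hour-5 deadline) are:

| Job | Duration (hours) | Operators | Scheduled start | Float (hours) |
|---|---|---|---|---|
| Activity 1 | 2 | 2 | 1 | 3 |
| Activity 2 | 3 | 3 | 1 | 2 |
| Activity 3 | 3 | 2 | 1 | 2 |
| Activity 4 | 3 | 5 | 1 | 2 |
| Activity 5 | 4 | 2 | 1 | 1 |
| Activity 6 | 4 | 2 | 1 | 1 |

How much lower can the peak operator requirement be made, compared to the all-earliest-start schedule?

2

Early-start peak: h1:16  h2:16  h3:14  h4:4  h5:0 ⇒ 16.
Leveled (Activity 1@1, Activity 2@1, Activity 3@1, Activity 4@3, Activity 5@1, Activity 6@1): h1:11  h2:11  h3:14  h4:9  h5:5 ⇒ 14.
Reduction 16 − 14 = 2.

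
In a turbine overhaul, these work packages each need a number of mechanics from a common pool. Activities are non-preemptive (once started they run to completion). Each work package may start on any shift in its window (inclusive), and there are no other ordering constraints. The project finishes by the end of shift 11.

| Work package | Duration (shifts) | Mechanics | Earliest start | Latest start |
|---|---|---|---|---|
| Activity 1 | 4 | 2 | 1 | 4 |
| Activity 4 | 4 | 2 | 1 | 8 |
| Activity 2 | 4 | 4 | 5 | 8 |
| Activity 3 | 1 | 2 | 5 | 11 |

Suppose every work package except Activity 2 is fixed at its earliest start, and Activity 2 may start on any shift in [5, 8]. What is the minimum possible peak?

Activity 2@5: s1:4  s2:4  s3:4  s4:4  s5:6  s6:4  s7:4  s8:4  s9:0  s10:0  s11:0 → peak 6
Activity 2@6: s1:4  s2:4  s3:4  s4:4  s5:2  s6:4  s7:4  s8:4  s9:4  s10:0  s11:0 → peak 4
Activity 2@7: s1:4  s2:4  s3:4  s4:4  s5:2  s6:0  s7:4  s8:4  s9:4  s10:4  s11:0 → peak 4
Activity 2@8: s1:4  s2:4  s3:4  s4:4  s5:2  s6:0  s7:0  s8:4  s9:4  s10:4  s11:4 → peak 4
Best is Activity 2@6, peak 4.

4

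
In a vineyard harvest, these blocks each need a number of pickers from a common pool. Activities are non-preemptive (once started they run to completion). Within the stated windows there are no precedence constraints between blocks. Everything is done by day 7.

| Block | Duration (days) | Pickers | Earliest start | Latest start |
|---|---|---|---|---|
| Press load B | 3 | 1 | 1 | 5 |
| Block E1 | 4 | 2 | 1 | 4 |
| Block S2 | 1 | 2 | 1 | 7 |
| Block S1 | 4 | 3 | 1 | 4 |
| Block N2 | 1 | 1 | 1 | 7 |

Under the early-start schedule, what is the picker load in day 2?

6

At early start, day 2 has: Press load B, Block E1, Block S1.
Demand: 1 + 2 + 3 = 6.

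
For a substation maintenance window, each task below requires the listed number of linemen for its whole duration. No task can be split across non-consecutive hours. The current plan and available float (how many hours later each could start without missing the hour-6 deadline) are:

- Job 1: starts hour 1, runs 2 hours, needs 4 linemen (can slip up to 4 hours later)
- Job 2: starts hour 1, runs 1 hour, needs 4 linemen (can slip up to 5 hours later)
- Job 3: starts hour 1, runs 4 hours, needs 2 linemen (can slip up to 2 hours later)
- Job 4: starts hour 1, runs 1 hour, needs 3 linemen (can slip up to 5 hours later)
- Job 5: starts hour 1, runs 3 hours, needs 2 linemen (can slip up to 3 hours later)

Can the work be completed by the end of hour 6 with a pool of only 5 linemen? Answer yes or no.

The minimum achievable peak is 6; 5 < 6, so no feasible schedule stays within the cap.

no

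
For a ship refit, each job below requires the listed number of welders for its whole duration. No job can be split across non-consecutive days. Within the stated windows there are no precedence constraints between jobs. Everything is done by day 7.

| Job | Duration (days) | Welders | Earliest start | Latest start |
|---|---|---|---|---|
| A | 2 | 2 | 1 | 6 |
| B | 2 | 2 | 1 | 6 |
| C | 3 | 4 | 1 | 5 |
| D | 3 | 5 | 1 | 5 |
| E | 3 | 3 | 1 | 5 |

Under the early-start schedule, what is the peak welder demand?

16

Early-start schedule: A@1, B@1, C@1, D@1, E@1.
Load per day: day 1: 16, day 2: 16, day 3: 12, day 4: 0, day 5: 0, day 6: 0, day 7: 0.
Peak is 16.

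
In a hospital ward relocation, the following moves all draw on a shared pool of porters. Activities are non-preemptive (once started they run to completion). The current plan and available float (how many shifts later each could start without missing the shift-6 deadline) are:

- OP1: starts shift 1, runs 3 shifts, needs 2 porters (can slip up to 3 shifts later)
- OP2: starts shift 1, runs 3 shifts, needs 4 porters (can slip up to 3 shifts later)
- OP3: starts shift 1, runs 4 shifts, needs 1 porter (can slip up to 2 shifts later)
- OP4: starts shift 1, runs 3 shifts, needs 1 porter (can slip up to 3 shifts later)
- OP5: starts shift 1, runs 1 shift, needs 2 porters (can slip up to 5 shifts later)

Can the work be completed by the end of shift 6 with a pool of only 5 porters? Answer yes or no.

yes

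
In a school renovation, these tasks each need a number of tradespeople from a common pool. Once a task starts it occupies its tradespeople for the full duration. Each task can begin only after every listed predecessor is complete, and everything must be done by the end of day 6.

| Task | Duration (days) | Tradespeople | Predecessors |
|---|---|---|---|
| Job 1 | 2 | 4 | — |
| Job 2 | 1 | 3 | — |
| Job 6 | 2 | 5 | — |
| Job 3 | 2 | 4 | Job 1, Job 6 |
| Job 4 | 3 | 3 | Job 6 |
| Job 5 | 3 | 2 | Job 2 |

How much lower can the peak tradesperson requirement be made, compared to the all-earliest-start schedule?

Early-start peak: d1:12  d2:11  d3:9  d4:9  d5:3  d6:0 ⇒ 12.
Leveled (Job 1@1, Job 2@1, Job 6@2, Job 3@4, Job 4@4, Job 5@3): d1:7  d2:9  d3:7  d4:9  d5:9  d6:3 ⇒ 9.
Reduction 12 − 9 = 3.

3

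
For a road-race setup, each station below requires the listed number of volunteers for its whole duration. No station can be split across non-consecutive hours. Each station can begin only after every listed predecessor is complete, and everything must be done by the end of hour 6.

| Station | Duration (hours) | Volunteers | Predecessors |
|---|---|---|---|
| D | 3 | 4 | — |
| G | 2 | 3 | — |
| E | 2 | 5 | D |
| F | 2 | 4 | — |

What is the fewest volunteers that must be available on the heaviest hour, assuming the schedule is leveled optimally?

8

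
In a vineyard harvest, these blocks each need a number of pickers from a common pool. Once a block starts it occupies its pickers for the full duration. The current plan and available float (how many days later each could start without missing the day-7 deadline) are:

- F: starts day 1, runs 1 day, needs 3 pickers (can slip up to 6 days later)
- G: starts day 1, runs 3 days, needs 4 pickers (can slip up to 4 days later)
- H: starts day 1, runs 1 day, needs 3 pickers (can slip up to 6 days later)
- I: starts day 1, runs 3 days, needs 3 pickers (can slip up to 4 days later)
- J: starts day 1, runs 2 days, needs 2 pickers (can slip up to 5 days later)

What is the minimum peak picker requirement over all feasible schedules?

6

Early-start (F@1, G@1, H@1, I@1, J@1) gives peak 15: d1:15  d2:9  d3:7  d4:0  d5:0  d6:0  d7:0.
Shift G→2, I→5, J→2.
Schedule F@1, G@2, H@1, I@5, J@2: d1:6  d2:6  d3:6  d4:4  d5:3  d6:3  d7:3 — peak 6.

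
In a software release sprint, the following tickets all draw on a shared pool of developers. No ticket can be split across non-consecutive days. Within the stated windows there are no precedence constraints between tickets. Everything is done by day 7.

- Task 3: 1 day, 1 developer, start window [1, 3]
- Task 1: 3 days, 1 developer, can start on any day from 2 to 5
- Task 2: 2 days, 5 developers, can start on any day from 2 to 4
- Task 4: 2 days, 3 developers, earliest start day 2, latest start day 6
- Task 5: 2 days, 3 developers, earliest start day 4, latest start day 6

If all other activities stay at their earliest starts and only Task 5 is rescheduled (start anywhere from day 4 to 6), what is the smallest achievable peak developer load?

9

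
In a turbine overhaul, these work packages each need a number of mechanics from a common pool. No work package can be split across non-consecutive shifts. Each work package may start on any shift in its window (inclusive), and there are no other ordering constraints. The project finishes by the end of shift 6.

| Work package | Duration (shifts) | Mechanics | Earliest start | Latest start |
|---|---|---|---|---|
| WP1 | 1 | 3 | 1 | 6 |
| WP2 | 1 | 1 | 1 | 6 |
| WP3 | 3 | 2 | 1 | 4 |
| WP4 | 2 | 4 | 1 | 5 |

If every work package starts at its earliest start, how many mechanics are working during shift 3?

At early start, shift 3 has: WP3.
Demand: 2 = 2.

2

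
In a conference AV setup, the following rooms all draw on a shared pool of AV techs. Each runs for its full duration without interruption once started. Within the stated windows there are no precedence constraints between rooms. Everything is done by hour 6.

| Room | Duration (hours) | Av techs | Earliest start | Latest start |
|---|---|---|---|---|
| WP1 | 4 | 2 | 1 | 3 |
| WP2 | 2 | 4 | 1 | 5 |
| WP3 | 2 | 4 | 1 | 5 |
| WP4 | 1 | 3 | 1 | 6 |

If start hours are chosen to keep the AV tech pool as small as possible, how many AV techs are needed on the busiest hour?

6

Early-start (WP1@1, WP2@1, WP3@1, WP4@1) gives peak 13: h1:13  h2:10  h3:2  h4:2  h5:0  h6:0.
Shift WP3→3, WP4→5.
Schedule WP1@1, WP2@1, WP3@3, WP4@5: h1:6  h2:6  h3:6  h4:6  h5:3  h6:0 — peak 6.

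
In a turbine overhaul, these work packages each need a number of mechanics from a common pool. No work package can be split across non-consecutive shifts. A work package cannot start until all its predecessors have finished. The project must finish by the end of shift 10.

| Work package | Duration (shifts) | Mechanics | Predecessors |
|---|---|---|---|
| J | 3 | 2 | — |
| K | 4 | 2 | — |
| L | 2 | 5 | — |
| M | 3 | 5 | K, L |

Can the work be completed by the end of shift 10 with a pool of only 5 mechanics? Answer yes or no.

Schedule J@1, K@1, L@5, M@7: s1:4  s2:4  s3:4  s4:2  s5:5  s6:5  s7:5  s8:5  s9:5  s10:0 — peak 5 ≤ 5.

yes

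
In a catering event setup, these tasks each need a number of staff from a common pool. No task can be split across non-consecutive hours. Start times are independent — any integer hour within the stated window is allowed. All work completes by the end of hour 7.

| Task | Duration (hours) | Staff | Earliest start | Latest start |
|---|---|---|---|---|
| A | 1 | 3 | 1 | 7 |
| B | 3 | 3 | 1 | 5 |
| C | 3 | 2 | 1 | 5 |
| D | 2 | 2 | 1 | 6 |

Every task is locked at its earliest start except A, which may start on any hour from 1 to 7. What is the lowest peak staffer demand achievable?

A@1: h1:10  h2:7  h3:5  h4:0  h5:0  h6:0  h7:0 → peak 10
A@2: h1:7  h2:10  h3:5  h4:0  h5:0  h6:0  h7:0 → peak 10
A@3: h1:7  h2:7  h3:8  h4:0  h5:0  h6:0  h7:0 → peak 8
A@4: h1:7  h2:7  h3:5  h4:3  h5:0  h6:0  h7:0 → peak 7
A@5: h1:7  h2:7  h3:5  h4:0  h5:3  h6:0  h7:0 → peak 7
A@6: h1:7  h2:7  h3:5  h4:0  h5:0  h6:3  h7:0 → peak 7
A@7: h1:7  h2:7  h3:5  h4:0  h5:0  h6:0  h7:3 → peak 7
Best is A@4, peak 7.

7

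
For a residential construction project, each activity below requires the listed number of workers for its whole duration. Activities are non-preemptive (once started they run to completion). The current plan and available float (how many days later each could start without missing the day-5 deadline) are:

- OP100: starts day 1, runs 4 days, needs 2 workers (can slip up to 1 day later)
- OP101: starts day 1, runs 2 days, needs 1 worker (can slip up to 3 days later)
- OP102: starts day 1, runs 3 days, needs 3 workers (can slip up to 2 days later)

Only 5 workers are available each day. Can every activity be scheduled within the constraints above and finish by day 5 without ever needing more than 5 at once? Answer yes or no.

yes

Schedule OP100@1, OP101@1, OP102@3: d1:3  d2:3  d3:5  d4:5  d5:3 — peak 5 ≤ 5.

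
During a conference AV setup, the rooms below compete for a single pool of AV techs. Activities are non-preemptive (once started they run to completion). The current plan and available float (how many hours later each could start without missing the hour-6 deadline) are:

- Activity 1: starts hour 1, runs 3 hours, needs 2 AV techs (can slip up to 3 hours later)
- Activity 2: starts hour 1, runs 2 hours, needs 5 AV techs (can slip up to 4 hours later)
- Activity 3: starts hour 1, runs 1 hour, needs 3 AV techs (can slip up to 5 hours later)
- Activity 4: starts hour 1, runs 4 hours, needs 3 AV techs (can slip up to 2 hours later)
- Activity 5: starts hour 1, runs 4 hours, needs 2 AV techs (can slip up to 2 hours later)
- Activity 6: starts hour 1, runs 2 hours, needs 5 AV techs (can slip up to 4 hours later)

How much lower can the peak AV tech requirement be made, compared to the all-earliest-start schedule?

11

Early-start peak: h1:20  h2:17  h3:7  h4:5  h5:0  h6:0 ⇒ 20.
Leveled (Activity 1@1, Activity 2@1, Activity 3@4, Activity 4@3, Activity 5@1, Activity 6@5): h1:9  h2:9  h3:7  h4:8  h5:8  h6:8 ⇒ 9.
Reduction 20 − 9 = 11.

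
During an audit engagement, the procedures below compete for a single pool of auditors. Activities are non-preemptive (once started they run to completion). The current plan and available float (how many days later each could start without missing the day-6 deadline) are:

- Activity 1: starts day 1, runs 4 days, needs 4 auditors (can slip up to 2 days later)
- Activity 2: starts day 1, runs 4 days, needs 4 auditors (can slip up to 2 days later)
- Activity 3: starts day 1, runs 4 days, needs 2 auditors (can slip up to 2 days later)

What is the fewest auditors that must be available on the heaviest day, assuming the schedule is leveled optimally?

Schedule Activity 1@1, Activity 2@1, Activity 3@1: d1:10  d2:10  d3:10  d4:10  d5:0  d6:0 — peak 10.

10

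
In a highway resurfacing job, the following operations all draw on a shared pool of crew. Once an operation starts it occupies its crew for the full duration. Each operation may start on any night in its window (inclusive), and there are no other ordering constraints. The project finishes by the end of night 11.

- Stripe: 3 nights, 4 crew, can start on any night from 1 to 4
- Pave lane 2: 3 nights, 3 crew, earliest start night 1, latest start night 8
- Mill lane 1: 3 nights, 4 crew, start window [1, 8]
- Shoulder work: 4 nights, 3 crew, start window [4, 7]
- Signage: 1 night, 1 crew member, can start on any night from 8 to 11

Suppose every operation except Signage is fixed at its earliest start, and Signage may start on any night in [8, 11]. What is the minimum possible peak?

11

Signage@8: n1:11  n2:11  n3:11  n4:3  n5:3  n6:3  n7:3  n8:1  n9:0  n10:0  n11:0 → peak 11
Signage@9: n1:11  n2:11  n3:11  n4:3  n5:3  n6:3  n7:3  n8:0  n9:1  n10:0  n11:0 → peak 11
Signage@10: n1:11  n2:11  n3:11  n4:3  n5:3  n6:3  n7:3  n8:0  n9:0  n10:1  n11:0 → peak 11
Signage@11: n1:11  n2:11  n3:11  n4:3  n5:3  n6:3  n7:3  n8:0  n9:0  n10:0  n11:1 → peak 11
Best is Signage@8, peak 11.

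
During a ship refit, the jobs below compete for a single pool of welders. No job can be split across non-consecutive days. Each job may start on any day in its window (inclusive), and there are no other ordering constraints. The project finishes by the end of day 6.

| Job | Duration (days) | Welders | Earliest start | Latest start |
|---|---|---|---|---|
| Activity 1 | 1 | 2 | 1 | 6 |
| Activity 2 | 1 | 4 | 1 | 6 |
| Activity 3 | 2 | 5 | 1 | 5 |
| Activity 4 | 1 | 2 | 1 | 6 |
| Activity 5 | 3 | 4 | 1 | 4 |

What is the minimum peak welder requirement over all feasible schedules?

6

Early-start (Activity 1@1, Activity 2@1, Activity 3@1, Activity 4@1, Activity 5@1) gives peak 17: d1:17  d2:9  d3:4  d4:0  d5:0  d6:0.
Shift Activity 3→2, Activity 4→4, Activity 5→4.
Schedule Activity 1@1, Activity 2@1, Activity 3@2, Activity 4@4, Activity 5@4: d1:6  d2:5  d3:5  d4:6  d5:4  d6:4 — peak 6.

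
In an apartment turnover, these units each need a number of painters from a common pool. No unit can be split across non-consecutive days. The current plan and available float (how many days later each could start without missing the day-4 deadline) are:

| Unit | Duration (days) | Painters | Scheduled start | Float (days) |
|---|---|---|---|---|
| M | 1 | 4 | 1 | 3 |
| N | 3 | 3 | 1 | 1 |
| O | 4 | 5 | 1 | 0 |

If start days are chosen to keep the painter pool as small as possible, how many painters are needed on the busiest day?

9

Early-start (M@1, N@1, O@1) gives peak 12: d1:12  d2:8  d3:8  d4:5.
Shift N→2.
Schedule M@1, N@2, O@1: d1:9  d2:8  d3:8  d4:8 — peak 9.
Total painter-days = 33 over 4 days ⇒ peak ≥ ⌈33/4⌉ = 9, so 9 is optimal.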